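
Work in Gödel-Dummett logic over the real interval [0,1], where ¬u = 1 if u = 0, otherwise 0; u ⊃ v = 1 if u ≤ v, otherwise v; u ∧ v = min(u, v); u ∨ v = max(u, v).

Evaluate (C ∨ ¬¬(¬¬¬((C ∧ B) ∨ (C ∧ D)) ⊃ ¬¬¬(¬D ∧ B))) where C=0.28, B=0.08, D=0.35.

1.00

(C ∧ B) = min(0.28, 0.08) = 0.08
(C ∧ D) = min(0.28, 0.35) = 0.28
((C ∧ B) ∨ (C ∧ D)) = max(0.08, 0.28) = 0.28
¬((C ∧ B) ∨ (C ∧ D)): Gödel ¬ of 0.28 = 0 (operand ≠ 0)
¬¬((C ∧ B) ∨ (C ∧ D)): Gödel ¬ of 0 = 1 (operand is 0)
¬¬¬((C ∧ B) ∨ (C ∧ D)): Gödel ¬ of 1 = 0 (operand ≠ 0)
¬D: Gödel ¬ of 0.35 = 0 (operand ≠ 0)
(¬D ∧ B) = min(0, 0.08) = 0
¬(¬D ∧ B): Gödel ¬ of 0 = 1 (operand is 0)
¬¬(¬D ∧ B): Gödel ¬ of 1 = 0 (operand ≠ 0)
¬¬¬(¬D ∧ B): Gödel ¬ of 0 = 1 (operand is 0)
(¬¬¬((C ∧ B) ∨ (C ∧ D)) ⊃ ¬¬¬(¬D ∧ B)): 0 ≤ 1, so result = 1
¬(¬¬¬((C ∧ B) ∨ (C ∧ D)) ⊃ ¬¬¬(¬D ∧ B)): Gödel ¬ of 1 = 0 (operand ≠ 0)
¬¬(¬¬¬((C ∧ B) ∨ (C ∧ D)) ⊃ ¬¬¬(¬D ∧ B)): Gödel ¬ of 0 = 1 (operand is 0)
(C ∨ ¬¬(¬¬¬((C ∧ B) ∨ (C ∧ D)) ⊃ ¬¬¬(¬D ∧ B))) = max(0.28, 1) = 1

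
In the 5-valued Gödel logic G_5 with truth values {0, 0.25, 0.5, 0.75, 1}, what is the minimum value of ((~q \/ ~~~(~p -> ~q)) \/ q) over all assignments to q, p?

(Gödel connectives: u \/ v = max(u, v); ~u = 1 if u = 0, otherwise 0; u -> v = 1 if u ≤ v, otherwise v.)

0.25

The minimum is attained at q = 0.25, p = 0.25:
  ~q: Gödel ¬ of 0.25 = 0 (operand ≠ 0)
  ~p: Gödel ¬ of 0.25 = 0 (operand ≠ 0)
  ~q: Gödel ¬ of 0.25 = 0 (operand ≠ 0)
  (~p -> ~q): 0 ≤ 0, so result = 1
  ~(~p -> ~q): Gödel ¬ of 1 = 0 (operand ≠ 0)
  ~~(~p -> ~q): Gödel ¬ of 0 = 1 (operand is 0)
  ~~~(~p -> ~q): Gödel ¬ of 1 = 0 (operand ≠ 0)
  (~q \/ ~~~(~p -> ~q)) = max(0, 0) = 0
  ((~q \/ ~~~(~p -> ~q)) \/ q) = max(0, 0.25) = 0.25
Checking all 25 assignments confirms none give a value below 0.25.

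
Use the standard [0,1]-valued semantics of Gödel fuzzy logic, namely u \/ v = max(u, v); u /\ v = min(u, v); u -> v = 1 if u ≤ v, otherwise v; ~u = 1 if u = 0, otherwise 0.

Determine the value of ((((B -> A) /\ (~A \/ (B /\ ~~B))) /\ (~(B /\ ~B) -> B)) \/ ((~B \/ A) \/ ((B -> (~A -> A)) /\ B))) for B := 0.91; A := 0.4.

0.91

(B -> A): 0.91 > 0.4, so result = 0.4
~A: Gödel ¬ of 0.4 = 0 (operand ≠ 0)
~B: Gödel ¬ of 0.91 = 0 (operand ≠ 0)
~~B: Gödel ¬ of 0 = 1 (operand is 0)
(B /\ ~~B) = min(0.91, 1) = 0.91
(~A \/ (B /\ ~~B)) = max(0, 0.91) = 0.91
((B -> A) /\ (~A \/ (B /\ ~~B))) = min(0.4, 0.91) = 0.4
~B: Gödel ¬ of 0.91 = 0 (operand ≠ 0)
(B /\ ~B) = min(0.91, 0) = 0
~(B /\ ~B): Gödel ¬ of 0 = 1 (operand is 0)
(~(B /\ ~B) -> B): 1 > 0.91, so result = 0.91
(((B -> A) /\ (~A \/ (B /\ ~~B))) /\ (~(B /\ ~B) -> B)) = min(0.4, 0.91) = 0.4
~B: Gödel ¬ of 0.91 = 0 (operand ≠ 0)
(~B \/ A) = max(0, 0.4) = 0.4
~A: Gödel ¬ of 0.4 = 0 (operand ≠ 0)
(~A -> A): 0 ≤ 0.4, so result = 1
(B -> (~A -> A)): 0.91 ≤ 1, so result = 1
((B -> (~A -> A)) /\ B) = min(1, 0.91) = 0.91
((~B \/ A) \/ ((B -> (~A -> A)) /\ B)) = max(0.4, 0.91) = 0.91
((((B -> A) /\ (~A \/ (B /\ ~~B))) /\ (~(B /\ ~B) -> B)) \/ ((~B \/ A) \/ ((B -> (~A -> A)) /\ B))) = max(0.4, 0.91) = 0.91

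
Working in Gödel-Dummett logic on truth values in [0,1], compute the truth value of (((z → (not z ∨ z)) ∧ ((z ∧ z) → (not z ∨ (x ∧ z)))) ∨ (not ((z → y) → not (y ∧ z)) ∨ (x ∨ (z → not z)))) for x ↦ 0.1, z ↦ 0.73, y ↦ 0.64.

1.00

not z: Gödel ¬ of 0.73 = 0 (operand ≠ 0)
(not z ∨ z) = max(0, 0.73) = 0.73
(z → (not z ∨ z)): 0.73 ≤ 0.73, so result = 1
(z ∧ z) = min(0.73, 0.73) = 0.73
not z: Gödel ¬ of 0.73 = 0 (operand ≠ 0)
(x ∧ z) = min(0.1, 0.73) = 0.1
(not z ∨ (x ∧ z)) = max(0, 0.1) = 0.1
((z ∧ z) → (not z ∨ (x ∧ z))): 0.73 > 0.1, so result = 0.1
((z → (not z ∨ z)) ∧ ((z ∧ z) → (not z ∨ (x ∧ z)))) = min(1, 0.1) = 0.1
(z → y): 0.73 > 0.64, so result = 0.64
(y ∧ z) = min(0.64, 0.73) = 0.64
not (y ∧ z): Gödel ¬ of 0.64 = 0 (operand ≠ 0)
((z → y) → not (y ∧ z)): 0.64 > 0, so result = 0
not ((z → y) → not (y ∧ z)): Gödel ¬ of 0 = 1 (operand is 0)
not z: Gödel ¬ of 0.73 = 0 (operand ≠ 0)
(z → not z): 0.73 > 0, so result = 0
(x ∨ (z → not z)) = max(0.1, 0) = 0.1
(not ((z → y) → not (y ∧ z)) ∨ (x ∨ (z → not z))) = max(1, 0.1) = 1
(((z → (not z ∨ z)) ∧ ((z ∧ z) → (not z ∨ (x ∧ z)))) ∨ (not ((z → y) → not (y ∧ z)) ∨ (x ∨ (z → not z)))) = max(0.1, 1) = 1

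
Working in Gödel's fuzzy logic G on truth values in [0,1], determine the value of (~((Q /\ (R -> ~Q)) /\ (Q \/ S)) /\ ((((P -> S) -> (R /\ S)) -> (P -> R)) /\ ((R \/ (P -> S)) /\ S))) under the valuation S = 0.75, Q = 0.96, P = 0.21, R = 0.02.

0.75

~Q: Gödel ¬ of 0.96 = 0 (operand ≠ 0)
(R -> ~Q): 0.02 > 0, so result = 0
(Q /\ (R -> ~Q)) = min(0.96, 0) = 0
(Q \/ S) = max(0.96, 0.75) = 0.96
((Q /\ (R -> ~Q)) /\ (Q \/ S)) = min(0, 0.96) = 0
~((Q /\ (R -> ~Q)) /\ (Q \/ S)): Gödel ¬ of 0 = 1 (operand is 0)
(P -> S): 0.21 ≤ 0.75, so result = 1
(R /\ S) = min(0.02, 0.75) = 0.02
((P -> S) -> (R /\ S)): 1 > 0.02, so result = 0.02
(P -> R): 0.21 > 0.02, so result = 0.02
(((P -> S) -> (R /\ S)) -> (P -> R)): 0.02 ≤ 0.02, so result = 1
(P -> S): 0.21 ≤ 0.75, so result = 1
(R \/ (P -> S)) = max(0.02, 1) = 1
((R \/ (P -> S)) /\ S) = min(1, 0.75) = 0.75
((((P -> S) -> (R /\ S)) -> (P -> R)) /\ ((R \/ (P -> S)) /\ S)) = min(1, 0.75) = 0.75
(~((Q /\ (R -> ~Q)) /\ (Q \/ S)) /\ ((((P -> S) -> (R /\ S)) -> (P -> R)) /\ ((R \/ (P -> S)) /\ S))) = min(1, 0.75) = 0.75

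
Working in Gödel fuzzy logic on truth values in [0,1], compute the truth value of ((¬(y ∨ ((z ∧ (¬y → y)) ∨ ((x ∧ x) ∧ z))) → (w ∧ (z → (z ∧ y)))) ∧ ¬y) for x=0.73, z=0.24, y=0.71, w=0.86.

¬y: Gödel ¬ of 0.71 = 0 (operand ≠ 0)
(¬y → y): 0 ≤ 0.71, so result = 1
(z ∧ (¬y → y)) = min(0.24, 1) = 0.24
(x ∧ x) = min(0.73, 0.73) = 0.73
((x ∧ x) ∧ z) = min(0.73, 0.24) = 0.24
((z ∧ (¬y → y)) ∨ ((x ∧ x) ∧ z)) = max(0.24, 0.24) = 0.24
(y ∨ ((z ∧ (¬y → y)) ∨ ((x ∧ x) ∧ z))) = max(0.71, 0.24) = 0.71
¬(y ∨ ((z ∧ (¬y → y)) ∨ ((x ∧ x) ∧ z))): Gödel ¬ of 0.71 = 0 (operand ≠ 0)
(z ∧ y) = min(0.24, 0.71) = 0.24
(z → (z ∧ y)): 0.24 ≤ 0.24, so result = 1
(w ∧ (z → (z ∧ y))) = min(0.86, 1) = 0.86
(¬(y ∨ ((z ∧ (¬y → y)) ∨ ((x ∧ x) ∧ z))) → (w ∧ (z → (z ∧ y)))): 0 ≤ 0.86, so result = 1
¬y: Gödel ¬ of 0.71 = 0 (operand ≠ 0)
((¬(y ∨ ((z ∧ (¬y → y)) ∨ ((x ∧ x) ∧ z))) → (w ∧ (z → (z ∧ y)))) ∧ ¬y) = min(1, 0) = 0

0.00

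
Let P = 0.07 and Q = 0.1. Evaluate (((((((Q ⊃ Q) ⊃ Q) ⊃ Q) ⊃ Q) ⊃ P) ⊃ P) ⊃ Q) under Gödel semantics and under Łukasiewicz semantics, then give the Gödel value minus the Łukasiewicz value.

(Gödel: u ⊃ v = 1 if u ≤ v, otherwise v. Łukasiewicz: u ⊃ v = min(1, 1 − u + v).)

-0.90

Gödel evaluation:
  (Q ⊃ Q): 0.1 ≤ 0.1, so result = 1
  ((Q ⊃ Q) ⊃ Q): 1 > 0.1, so result = 0.1
  (((Q ⊃ Q) ⊃ Q) ⊃ Q): 0.1 ≤ 0.1, so result = 1
  ((((Q ⊃ Q) ⊃ Q) ⊃ Q) ⊃ Q): 1 > 0.1, so result = 0.1
  (((((Q ⊃ Q) ⊃ Q) ⊃ Q) ⊃ Q) ⊃ P): 0.1 > 0.07, so result = 0.07
  ((((((Q ⊃ Q) ⊃ Q) ⊃ Q) ⊃ Q) ⊃ P) ⊃ P): 0.07 ≤ 0.07, so result = 1
  (((((((Q ⊃ Q) ⊃ Q) ⊃ Q) ⊃ Q) ⊃ P) ⊃ P) ⊃ Q): 1 > 0.1, so result = 0.1
  Gödel value = 0.1
Łukasiewicz evaluation:
  (Q ⊃ Q): min(1, 1 − 0.1 + 0.1) = 1
  ((Q ⊃ Q) ⊃ Q): min(1, 1 − 1 + 0.1) = 0.1
  (((Q ⊃ Q) ⊃ Q) ⊃ Q): min(1, 1 − 0.1 + 0.1) = 1
  ((((Q ⊃ Q) ⊃ Q) ⊃ Q) ⊃ Q): min(1, 1 − 1 + 0.1) = 0.1
  (((((Q ⊃ Q) ⊃ Q) ⊃ Q) ⊃ Q) ⊃ P): min(1, 1 − 0.1 + 0.07) = 0.97
  ((((((Q ⊃ Q) ⊃ Q) ⊃ Q) ⊃ Q) ⊃ P) ⊃ P): min(1, 1 − 0.97 + 0.07) = 0.1
  (((((((Q ⊃ Q) ⊃ Q) ⊃ Q) ⊃ Q) ⊃ P) ⊃ P) ⊃ Q): min(1, 1 − 0.1 + 0.1) = 1
  Łukasiewicz value = 1
Difference: 0.1 − 1 = -0.90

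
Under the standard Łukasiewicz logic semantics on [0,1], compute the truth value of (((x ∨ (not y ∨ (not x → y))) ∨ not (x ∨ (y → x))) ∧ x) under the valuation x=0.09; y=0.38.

not y: Łukasiewicz ¬ gives 1 − 0.38 = 0.62
not x: Łukasiewicz ¬ gives 1 − 0.09 = 0.91
(not x → y): min(1, 1 − 0.91 + 0.38) = 0.47
(not y ∨ (not x → y)) = max(0.62, 0.47) = 0.62
(x ∨ (not y ∨ (not x → y))) = max(0.09, 0.62) = 0.62
(y → x): min(1, 1 − 0.38 + 0.09) = 0.71
(x ∨ (y → x)) = max(0.09, 0.71) = 0.71
not (x ∨ (y → x)): Łukasiewicz ¬ gives 1 − 0.71 = 0.29
((x ∨ (not y ∨ (not x → y))) ∨ not (x ∨ (y → x))) = max(0.62, 0.29) = 0.62
(((x ∨ (not y ∨ (not x → y))) ∨ not (x ∨ (y → x))) ∧ x) = min(0.62, 0.09) = 0.09

0.09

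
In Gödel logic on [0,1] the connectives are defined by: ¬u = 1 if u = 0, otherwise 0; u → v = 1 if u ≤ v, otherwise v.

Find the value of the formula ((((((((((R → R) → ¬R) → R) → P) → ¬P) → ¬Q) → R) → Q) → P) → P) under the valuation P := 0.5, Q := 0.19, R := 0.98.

0.50

(R → R): 0.98 ≤ 0.98, so result = 1
¬R: Gödel ¬ of 0.98 = 0 (operand ≠ 0)
((R → R) → ¬R): 1 > 0, so result = 0
(((R → R) → ¬R) → R): 0 ≤ 0.98, so result = 1
((((R → R) → ¬R) → R) → P): 1 > 0.5, so result = 0.5
¬P: Gödel ¬ of 0.5 = 0 (operand ≠ 0)
(((((R → R) → ¬R) → R) → P) → ¬P): 0.5 > 0, so result = 0
¬Q: Gödel ¬ of 0.19 = 0 (operand ≠ 0)
((((((R → R) → ¬R) → R) → P) → ¬P) → ¬Q): 0 ≤ 0, so result = 1
(((((((R → R) → ¬R) → R) → P) → ¬P) → ¬Q) → R): 1 > 0.98, so result = 0.98
((((((((R → R) → ¬R) → R) → P) → ¬P) → ¬Q) → R) → Q): 0.98 > 0.19, so result = 0.19
(((((((((R → R) → ¬R) → R) → P) → ¬P) → ¬Q) → R) → Q) → P): 0.19 ≤ 0.5, so result = 1
((((((((((R → R) → ¬R) → R) → P) → ¬P) → ¬Q) → R) → Q) → P) → P): 1 > 0.5, so result = 0.5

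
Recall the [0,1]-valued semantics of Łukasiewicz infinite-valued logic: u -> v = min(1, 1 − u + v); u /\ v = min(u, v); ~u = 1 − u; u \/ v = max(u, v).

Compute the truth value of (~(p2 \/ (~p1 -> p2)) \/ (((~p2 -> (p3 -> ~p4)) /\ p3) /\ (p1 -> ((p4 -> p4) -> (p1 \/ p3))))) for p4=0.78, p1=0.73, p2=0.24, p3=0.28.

~p1: Łukasiewicz ¬ gives 1 − 0.73 = 0.27
(~p1 -> p2): min(1, 1 − 0.27 + 0.24) = 0.97
(p2 \/ (~p1 -> p2)) = max(0.24, 0.97) = 0.97
~(p2 \/ (~p1 -> p2)): Łukasiewicz ¬ gives 1 − 0.97 = 0.03
~p2: Łukasiewicz ¬ gives 1 − 0.24 = 0.76
~p4: Łukasiewicz ¬ gives 1 − 0.78 = 0.22
(p3 -> ~p4): min(1, 1 − 0.28 + 0.22) = 0.94
(~p2 -> (p3 -> ~p4)): min(1, 1 − 0.76 + 0.94) = 1
((~p2 -> (p3 -> ~p4)) /\ p3) = min(1, 0.28) = 0.28
(p4 -> p4): min(1, 1 − 0.78 + 0.78) = 1
(p1 \/ p3) = max(0.73, 0.28) = 0.73
((p4 -> p4) -> (p1 \/ p3)): min(1, 1 − 1 + 0.73) = 0.73
(p1 -> ((p4 -> p4) -> (p1 \/ p3))): min(1, 1 − 0.73 + 0.73) = 1
(((~p2 -> (p3 -> ~p4)) /\ p3) /\ (p1 -> ((p4 -> p4) -> (p1 \/ p3)))) = min(0.28, 1) = 0.28
(~(p2 \/ (~p1 -> p2)) \/ (((~p2 -> (p3 -> ~p4)) /\ p3) /\ (p1 -> ((p4 -> p4) -> (p1 \/ p3))))) = max(0.03, 0.28) = 0.28

0.28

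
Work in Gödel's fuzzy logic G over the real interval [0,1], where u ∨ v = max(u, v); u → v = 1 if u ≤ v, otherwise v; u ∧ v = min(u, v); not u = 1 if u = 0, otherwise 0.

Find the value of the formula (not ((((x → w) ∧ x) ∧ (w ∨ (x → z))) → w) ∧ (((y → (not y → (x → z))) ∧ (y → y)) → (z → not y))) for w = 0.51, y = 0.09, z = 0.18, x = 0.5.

0.00

(x → w): 0.5 ≤ 0.51, so result = 1
((x → w) ∧ x) = min(1, 0.5) = 0.5
(x → z): 0.5 > 0.18, so result = 0.18
(w ∨ (x → z)) = max(0.51, 0.18) = 0.51
(((x → w) ∧ x) ∧ (w ∨ (x → z))) = min(0.5, 0.51) = 0.5
((((x → w) ∧ x) ∧ (w ∨ (x → z))) → w): 0.5 ≤ 0.51, so result = 1
not ((((x → w) ∧ x) ∧ (w ∨ (x → z))) → w): Gödel ¬ of 1 = 0 (operand ≠ 0)
not y: Gödel ¬ of 0.09 = 0 (operand ≠ 0)
(x → z): 0.5 > 0.18, so result = 0.18
(not y → (x → z)): 0 ≤ 0.18, so result = 1
(y → (not y → (x → z))): 0.09 ≤ 1, so result = 1
(y → y): 0.09 ≤ 0.09, so result = 1
((y → (not y → (x → z))) ∧ (y → y)) = min(1, 1) = 1
not y: Gödel ¬ of 0.09 = 0 (operand ≠ 0)
(z → not y): 0.18 > 0, so result = 0
(((y → (not y → (x → z))) ∧ (y → y)) → (z → not y)): 1 > 0, so result = 0
(not ((((x → w) ∧ x) ∧ (w ∨ (x → z))) → w) ∧ (((y → (not y → (x → z))) ∧ (y → y)) → (z → not y))) = min(0, 0) = 0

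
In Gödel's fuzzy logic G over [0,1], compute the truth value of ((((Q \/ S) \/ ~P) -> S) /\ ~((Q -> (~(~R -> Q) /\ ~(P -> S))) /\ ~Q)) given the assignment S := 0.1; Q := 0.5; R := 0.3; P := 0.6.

(Q \/ S) = max(0.5, 0.1) = 0.5
~P: Gödel ¬ of 0.6 = 0 (operand ≠ 0)
((Q \/ S) \/ ~P) = max(0.5, 0) = 0.5
(((Q \/ S) \/ ~P) -> S): 0.5 > 0.1, so result = 0.1
~R: Gödel ¬ of 0.3 = 0 (operand ≠ 0)
(~R -> Q): 0 ≤ 0.5, so result = 1
~(~R -> Q): Gödel ¬ of 1 = 0 (operand ≠ 0)
(P -> S): 0.6 > 0.1, so result = 0.1
~(P -> S): Gödel ¬ of 0.1 = 0 (operand ≠ 0)
(~(~R -> Q) /\ ~(P -> S)) = min(0, 0) = 0
(Q -> (~(~R -> Q) /\ ~(P -> S))): 0.5 > 0, so result = 0
~Q: Gödel ¬ of 0.5 = 0 (operand ≠ 0)
((Q -> (~(~R -> Q) /\ ~(P -> S))) /\ ~Q) = min(0, 0) = 0
~((Q -> (~(~R -> Q) /\ ~(P -> S))) /\ ~Q): Gödel ¬ of 0 = 1 (operand is 0)
((((Q \/ S) \/ ~P) -> S) /\ ~((Q -> (~(~R -> Q) /\ ~(P -> S))) /\ ~Q)) = min(0.1, 1) = 0.1

0.10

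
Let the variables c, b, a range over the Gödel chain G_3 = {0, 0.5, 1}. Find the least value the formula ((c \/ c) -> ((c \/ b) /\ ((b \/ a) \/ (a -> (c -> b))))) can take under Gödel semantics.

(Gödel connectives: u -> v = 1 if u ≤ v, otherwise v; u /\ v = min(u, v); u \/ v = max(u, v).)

The minimum is attained at c = 1, b = 0, a = 0.5:
  (c \/ c) = max(1, 1) = 1
  (c \/ b) = max(1, 0) = 1
  (b \/ a) = max(0, 0.5) = 0.5
  (c -> b): 1 > 0, so result = 0
  (a -> (c -> b)): 0.5 > 0, so result = 0
  ((b \/ a) \/ (a -> (c -> b))) = max(0.5, 0) = 0.5
  ((c \/ b) /\ ((b \/ a) \/ (a -> (c -> b)))) = min(1, 0.5) = 0.5
  ((c \/ c) -> ((c \/ b) /\ ((b \/ a) \/ (a -> (c -> b))))): 1 > 0.5, so result = 0.5
Checking all 27 assignments confirms none give a value below 0.50.

0.50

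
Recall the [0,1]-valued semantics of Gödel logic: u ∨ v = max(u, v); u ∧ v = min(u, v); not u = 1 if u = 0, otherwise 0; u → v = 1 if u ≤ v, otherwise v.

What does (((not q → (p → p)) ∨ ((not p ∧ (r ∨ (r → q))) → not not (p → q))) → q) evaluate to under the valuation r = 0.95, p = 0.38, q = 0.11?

not q: Gödel ¬ of 0.11 = 0 (operand ≠ 0)
(p → p): 0.38 ≤ 0.38, so result = 1
(not q → (p → p)): 0 ≤ 1, so result = 1
not p: Gödel ¬ of 0.38 = 0 (operand ≠ 0)
(r → q): 0.95 > 0.11, so result = 0.11
(r ∨ (r → q)) = max(0.95, 0.11) = 0.95
(not p ∧ (r ∨ (r → q))) = min(0, 0.95) = 0
(p → q): 0.38 > 0.11, so result = 0.11
not (p → q): Gödel ¬ of 0.11 = 0 (operand ≠ 0)
not not (p → q): Gödel ¬ of 0 = 1 (operand is 0)
((not p ∧ (r ∨ (r → q))) → not not (p → q)): 0 ≤ 1, so result = 1
((not q → (p → p)) ∨ ((not p ∧ (r ∨ (r → q))) → not not (p → q))) = max(1, 1) = 1
(((not q → (p → p)) ∨ ((not p ∧ (r ∨ (r → q))) → not not (p → q))) → q): 1 > 0.11, so result = 0.11

0.11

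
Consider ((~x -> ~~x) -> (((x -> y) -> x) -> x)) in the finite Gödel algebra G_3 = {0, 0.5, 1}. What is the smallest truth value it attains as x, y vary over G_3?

0.50

The minimum is attained at x = 0.5, y = 0:
  ~x: Gödel ¬ of 0.5 = 0 (operand ≠ 0)
  ~x: Gödel ¬ of 0.5 = 0 (operand ≠ 0)
  ~~x: Gödel ¬ of 0 = 1 (operand is 0)
  (~x -> ~~x): 0 ≤ 1, so result = 1
  (x -> y): 0.5 > 0, so result = 0
  ((x -> y) -> x): 0 ≤ 0.5, so result = 1
  (((x -> y) -> x) -> x): 1 > 0.5, so result = 0.5
  ((~x -> ~~x) -> (((x -> y) -> x) -> x)): 1 > 0.5, so result = 0.5
Checking all 9 assignments confirms none give a value below 0.50.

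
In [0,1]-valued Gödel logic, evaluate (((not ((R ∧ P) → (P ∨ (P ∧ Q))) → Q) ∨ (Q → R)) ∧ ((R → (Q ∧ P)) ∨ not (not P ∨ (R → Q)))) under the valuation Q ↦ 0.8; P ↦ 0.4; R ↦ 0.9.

(R ∧ P) = min(0.9, 0.4) = 0.4
(P ∧ Q) = min(0.4, 0.8) = 0.4
(P ∨ (P ∧ Q)) = max(0.4, 0.4) = 0.4
((R ∧ P) → (P ∨ (P ∧ Q))): 0.4 ≤ 0.4, so result = 1
not ((R ∧ P) → (P ∨ (P ∧ Q))): Gödel ¬ of 1 = 0 (operand ≠ 0)
(not ((R ∧ P) → (P ∨ (P ∧ Q))) → Q): 0 ≤ 0.8, so result = 1
(Q → R): 0.8 ≤ 0.9, so result = 1
((not ((R ∧ P) → (P ∨ (P ∧ Q))) → Q) ∨ (Q → R)) = max(1, 1) = 1
(Q ∧ P) = min(0.8, 0.4) = 0.4
(R → (Q ∧ P)): 0.9 > 0.4, so result = 0.4
not P: Gödel ¬ of 0.4 = 0 (operand ≠ 0)
(R → Q): 0.9 > 0.8, so result = 0.8
(not P ∨ (R → Q)) = max(0, 0.8) = 0.8
not (not P ∨ (R → Q)): Gödel ¬ of 0.8 = 0 (operand ≠ 0)
((R → (Q ∧ P)) ∨ not (not P ∨ (R → Q))) = max(0.4, 0) = 0.4
(((not ((R ∧ P) → (P ∨ (P ∧ Q))) → Q) ∨ (Q → R)) ∧ ((R → (Q ∧ P)) ∨ not (not P ∨ (R → Q)))) = min(1, 0.4) = 0.4

0.40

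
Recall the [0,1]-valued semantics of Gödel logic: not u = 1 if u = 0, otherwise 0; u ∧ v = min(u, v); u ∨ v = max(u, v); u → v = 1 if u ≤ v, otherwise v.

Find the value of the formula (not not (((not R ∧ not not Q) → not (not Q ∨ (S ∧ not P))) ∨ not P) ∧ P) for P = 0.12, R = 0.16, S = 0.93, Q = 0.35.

0.12

not R: Gödel ¬ of 0.16 = 0 (operand ≠ 0)
not Q: Gödel ¬ of 0.35 = 0 (operand ≠ 0)
not not Q: Gödel ¬ of 0 = 1 (operand is 0)
(not R ∧ not not Q) = min(0, 1) = 0
not Q: Gödel ¬ of 0.35 = 0 (operand ≠ 0)
not P: Gödel ¬ of 0.12 = 0 (operand ≠ 0)
(S ∧ not P) = min(0.93, 0) = 0
(not Q ∨ (S ∧ not P)) = max(0, 0) = 0
not (not Q ∨ (S ∧ not P)): Gödel ¬ of 0 = 1 (operand is 0)
((not R ∧ not not Q) → not (not Q ∨ (S ∧ not P))): 0 ≤ 1, so result = 1
not P: Gödel ¬ of 0.12 = 0 (operand ≠ 0)
(((not R ∧ not not Q) → not (not Q ∨ (S ∧ not P))) ∨ not P) = max(1, 0) = 1
not (((not R ∧ not not Q) → not (not Q ∨ (S ∧ not P))) ∨ not P): Gödel ¬ of 1 = 0 (operand ≠ 0)
not not (((not R ∧ not not Q) → not (not Q ∨ (S ∧ not P))) ∨ not P): Gödel ¬ of 0 = 1 (operand is 0)
(not not (((not R ∧ not not Q) → not (not Q ∨ (S ∧ not P))) ∨ not P) ∧ P) = min(1, 0.12) = 0.12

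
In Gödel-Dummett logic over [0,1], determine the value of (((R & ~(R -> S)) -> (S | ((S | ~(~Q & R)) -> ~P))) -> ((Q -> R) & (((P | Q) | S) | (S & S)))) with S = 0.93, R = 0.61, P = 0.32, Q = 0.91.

(R -> S): 0.61 ≤ 0.93, so result = 1
~(R -> S): Gödel ¬ of 1 = 0 (operand ≠ 0)
(R & ~(R -> S)) = min(0.61, 0) = 0
~Q: Gödel ¬ of 0.91 = 0 (operand ≠ 0)
(~Q & R) = min(0, 0.61) = 0
~(~Q & R): Gödel ¬ of 0 = 1 (operand is 0)
(S | ~(~Q & R)) = max(0.93, 1) = 1
~P: Gödel ¬ of 0.32 = 0 (operand ≠ 0)
((S | ~(~Q & R)) -> ~P): 1 > 0, so result = 0
(S | ((S | ~(~Q & R)) -> ~P)) = max(0.93, 0) = 0.93
((R & ~(R -> S)) -> (S | ((S | ~(~Q & R)) -> ~P))): 0 ≤ 0.93, so result = 1
(Q -> R): 0.91 > 0.61, so result = 0.61
(P | Q) = max(0.32, 0.91) = 0.91
((P | Q) | S) = max(0.91, 0.93) = 0.93
(S & S) = min(0.93, 0.93) = 0.93
(((P | Q) | S) | (S & S)) = max(0.93, 0.93) = 0.93
((Q -> R) & (((P | Q) | S) | (S & S))) = min(0.61, 0.93) = 0.61
(((R & ~(R -> S)) -> (S | ((S | ~(~Q & R)) -> ~P))) -> ((Q -> R) & (((P | Q) | S) | (S & S)))): 1 > 0.61, so result = 0.61

0.61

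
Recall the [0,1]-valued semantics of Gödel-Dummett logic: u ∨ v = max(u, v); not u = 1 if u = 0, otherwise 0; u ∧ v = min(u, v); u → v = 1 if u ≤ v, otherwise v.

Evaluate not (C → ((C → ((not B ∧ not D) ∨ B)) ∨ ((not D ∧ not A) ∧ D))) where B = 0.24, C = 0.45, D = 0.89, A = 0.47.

not B: Gödel ¬ of 0.24 = 0 (operand ≠ 0)
not D: Gödel ¬ of 0.89 = 0 (operand ≠ 0)
(not B ∧ not D) = min(0, 0) = 0
((not B ∧ not D) ∨ B) = max(0, 0.24) = 0.24
(C → ((not B ∧ not D) ∨ B)): 0.45 > 0.24, so result = 0.24
not D: Gödel ¬ of 0.89 = 0 (operand ≠ 0)
not A: Gödel ¬ of 0.47 = 0 (operand ≠ 0)
(not D ∧ not A) = min(0, 0) = 0
((not D ∧ not A) ∧ D) = min(0, 0.89) = 0
((C → ((not B ∧ not D) ∨ B)) ∨ ((not D ∧ not A) ∧ D)) = max(0.24, 0) = 0.24
(C → ((C → ((not B ∧ not D) ∨ B)) ∨ ((not D ∧ not A) ∧ D))): 0.45 > 0.24, so result = 0.24
not (C → ((C → ((not B ∧ not D) ∨ B)) ∨ ((not D ∧ not A) ∧ D))): Gödel ¬ of 0.24 = 0 (operand ≠ 0)

0.00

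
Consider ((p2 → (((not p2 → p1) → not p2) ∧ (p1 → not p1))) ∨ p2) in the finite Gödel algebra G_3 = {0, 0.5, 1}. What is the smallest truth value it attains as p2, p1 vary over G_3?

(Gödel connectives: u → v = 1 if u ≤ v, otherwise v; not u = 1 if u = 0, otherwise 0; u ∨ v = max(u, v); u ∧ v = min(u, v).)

0.50

The minimum is attained at p2 = 0.5, p1 = 0:
  not p2: Gödel ¬ of 0.5 = 0 (operand ≠ 0)
  (not p2 → p1): 0 ≤ 0, so result = 1
  not p2: Gödel ¬ of 0.5 = 0 (operand ≠ 0)
  ((not p2 → p1) → not p2): 1 > 0, so result = 0
  not p1: Gödel ¬ of 0 = 1 (operand is 0)
  (p1 → not p1): 0 ≤ 1, so result = 1
  (((not p2 → p1) → not p2) ∧ (p1 → not p1)) = min(0, 1) = 0
  (p2 → (((not p2 → p1) → not p2) ∧ (p1 → not p1))): 0.5 > 0, so result = 0
  ((p2 → (((not p2 → p1) → not p2) ∧ (p1 → not p1))) ∨ p2) = max(0, 0.5) = 0.5
Checking all 9 assignments confirms none give a value below 0.50.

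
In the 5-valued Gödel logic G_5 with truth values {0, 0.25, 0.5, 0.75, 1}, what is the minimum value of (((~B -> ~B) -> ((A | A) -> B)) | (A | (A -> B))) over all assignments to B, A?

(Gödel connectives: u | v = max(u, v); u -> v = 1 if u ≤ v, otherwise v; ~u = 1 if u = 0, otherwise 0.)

The minimum is attained at B = 0, A = 0.25:
  ~B: Gödel ¬ of 0 = 1 (operand is 0)
  ~B: Gödel ¬ of 0 = 1 (operand is 0)
  (~B -> ~B): 1 ≤ 1, so result = 1
  (A | A) = max(0.25, 0.25) = 0.25
  ((A | A) -> B): 0.25 > 0, so result = 0
  ((~B -> ~B) -> ((A | A) -> B)): 1 > 0, so result = 0
  (A -> B): 0.25 > 0, so result = 0
  (A | (A -> B)) = max(0.25, 0) = 0.25
  (((~B -> ~B) -> ((A | A) -> B)) | (A | (A -> B))) = max(0, 0.25) = 0.25
Checking all 25 assignments confirms none give a value below 0.25.

0.25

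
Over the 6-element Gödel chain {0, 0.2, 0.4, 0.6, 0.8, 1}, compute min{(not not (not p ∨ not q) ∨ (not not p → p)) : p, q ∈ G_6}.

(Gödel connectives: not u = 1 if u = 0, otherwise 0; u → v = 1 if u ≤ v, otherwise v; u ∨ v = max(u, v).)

The minimum is attained at p = 0.2, q = 0.2:
  not p: Gödel ¬ of 0.2 = 0 (operand ≠ 0)
  not q: Gödel ¬ of 0.2 = 0 (operand ≠ 0)
  (not p ∨ not q) = max(0, 0) = 0
  not (not p ∨ not q): Gödel ¬ of 0 = 1 (operand is 0)
  not not (not p ∨ not q): Gödel ¬ of 1 = 0 (operand ≠ 0)
  not p: Gödel ¬ of 0.2 = 0 (operand ≠ 0)
  not not p: Gödel ¬ of 0 = 1 (operand is 0)
  (not not p → p): 1 > 0.2, so result = 0.2
  (not not (not p ∨ not q) ∨ (not not p → p)) = max(0, 0.2) = 0.2
Checking all 36 assignments confirms none give a value below 0.20.

0.20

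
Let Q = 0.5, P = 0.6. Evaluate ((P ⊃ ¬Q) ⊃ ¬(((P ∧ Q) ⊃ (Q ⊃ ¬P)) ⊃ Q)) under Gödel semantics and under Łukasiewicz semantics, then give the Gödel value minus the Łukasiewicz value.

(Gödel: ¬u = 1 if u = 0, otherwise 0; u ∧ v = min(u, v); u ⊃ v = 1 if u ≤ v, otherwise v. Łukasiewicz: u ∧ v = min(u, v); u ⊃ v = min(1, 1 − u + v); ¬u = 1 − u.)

Gödel evaluation:
  ¬Q: Gödel ¬ of 0.5 = 0 (operand ≠ 0)
  (P ⊃ ¬Q): 0.6 > 0, so result = 0
  (P ∧ Q) = min(0.6, 0.5) = 0.5
  ¬P: Gödel ¬ of 0.6 = 0 (operand ≠ 0)
  (Q ⊃ ¬P): 0.5 > 0, so result = 0
  ((P ∧ Q) ⊃ (Q ⊃ ¬P)): 0.5 > 0, so result = 0
  (((P ∧ Q) ⊃ (Q ⊃ ¬P)) ⊃ Q): 0 ≤ 0.5, so result = 1
  ¬(((P ∧ Q) ⊃ (Q ⊃ ¬P)) ⊃ Q): Gödel ¬ of 1 = 0 (operand ≠ 0)
  ((P ⊃ ¬Q) ⊃ ¬(((P ∧ Q) ⊃ (Q ⊃ ¬P)) ⊃ Q)): 0 ≤ 0, so result = 1
  Gödel value = 1
Łukasiewicz evaluation:
  ¬Q: Łukasiewicz ¬ gives 1 − 0.5 = 0.5
  (P ⊃ ¬Q): min(1, 1 − 0.6 + 0.5) = 0.9
  (P ∧ Q) = min(0.6, 0.5) = 0.5
  ¬P: Łukasiewicz ¬ gives 1 − 0.6 = 0.4
  (Q ⊃ ¬P): min(1, 1 − 0.5 + 0.4) = 0.9
  ((P ∧ Q) ⊃ (Q ⊃ ¬P)): min(1, 1 − 0.5 + 0.9) = 1
  (((P ∧ Q) ⊃ (Q ⊃ ¬P)) ⊃ Q): min(1, 1 − 1 + 0.5) = 0.5
  ¬(((P ∧ Q) ⊃ (Q ⊃ ¬P)) ⊃ Q): Łukasiewicz ¬ gives 1 − 0.5 = 0.5
  ((P ⊃ ¬Q) ⊃ ¬(((P ∧ Q) ⊃ (Q ⊃ ¬P)) ⊃ Q)): min(1, 1 − 0.9 + 0.5) = 0.6
  Łukasiewicz value = 0.6
Difference: 1 − 0.6 = 0.40

0.40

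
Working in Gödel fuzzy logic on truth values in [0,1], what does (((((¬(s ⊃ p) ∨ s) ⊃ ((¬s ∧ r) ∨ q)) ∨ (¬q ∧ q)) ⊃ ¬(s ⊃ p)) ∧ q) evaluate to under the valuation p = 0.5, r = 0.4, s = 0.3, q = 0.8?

0.00

(s ⊃ p): 0.3 ≤ 0.5, so result = 1
¬(s ⊃ p): Gödel ¬ of 1 = 0 (operand ≠ 0)
(¬(s ⊃ p) ∨ s) = max(0, 0.3) = 0.3
¬s: Gödel ¬ of 0.3 = 0 (operand ≠ 0)
(¬s ∧ r) = min(0, 0.4) = 0
((¬s ∧ r) ∨ q) = max(0, 0.8) = 0.8
((¬(s ⊃ p) ∨ s) ⊃ ((¬s ∧ r) ∨ q)): 0.3 ≤ 0.8, so result = 1
¬q: Gödel ¬ of 0.8 = 0 (operand ≠ 0)
(¬q ∧ q) = min(0, 0.8) = 0
(((¬(s ⊃ p) ∨ s) ⊃ ((¬s ∧ r) ∨ q)) ∨ (¬q ∧ q)) = max(1, 0) = 1
(s ⊃ p): 0.3 ≤ 0.5, so result = 1
¬(s ⊃ p): Gödel ¬ of 1 = 0 (operand ≠ 0)
((((¬(s ⊃ p) ∨ s) ⊃ ((¬s ∧ r) ∨ q)) ∨ (¬q ∧ q)) ⊃ ¬(s ⊃ p)): 1 > 0, so result = 0
(((((¬(s ⊃ p) ∨ s) ⊃ ((¬s ∧ r) ∨ q)) ∨ (¬q ∧ q)) ⊃ ¬(s ⊃ p)) ∧ q) = min(0, 0.8) = 0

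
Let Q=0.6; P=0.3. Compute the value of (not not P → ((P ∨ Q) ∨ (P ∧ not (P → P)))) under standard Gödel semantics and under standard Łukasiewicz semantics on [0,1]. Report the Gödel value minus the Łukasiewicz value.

Gödel evaluation:
  not P: Gödel ¬ of 0.3 = 0 (operand ≠ 0)
  not not P: Gödel ¬ of 0 = 1 (operand is 0)
  (P ∨ Q) = max(0.3, 0.6) = 0.6
  (P → P): 0.3 ≤ 0.3, so result = 1
  not (P → P): Gödel ¬ of 1 = 0 (operand ≠ 0)
  (P ∧ not (P → P)) = min(0.3, 0) = 0
  ((P ∨ Q) ∨ (P ∧ not (P → P))) = max(0.6, 0) = 0.6
  (not not P → ((P ∨ Q) ∨ (P ∧ not (P → P)))): 1 > 0.6, so result = 0.6
  Gödel value = 0.6
Łukasiewicz evaluation:
  not P: Łukasiewicz ¬ gives 1 − 0.3 = 0.7
  not not P: Łukasiewicz ¬ gives 1 − 0.7 = 0.3
  (P ∨ Q) = max(0.3, 0.6) = 0.6
  (P → P): min(1, 1 − 0.3 + 0.3) = 1
  not (P → P): Łukasiewicz ¬ gives 1 − 1 = 0
  (P ∧ not (P → P)) = min(0.3, 0) = 0
  ((P ∨ Q) ∨ (P ∧ not (P → P))) = max(0.6, 0) = 0.6
  (not not P → ((P ∨ Q) ∨ (P ∧ not (P → P)))): min(1, 1 − 0.3 + 0.6) = 1
  Łukasiewicz value = 1
Difference: 0.6 − 1 = -0.40

-0.40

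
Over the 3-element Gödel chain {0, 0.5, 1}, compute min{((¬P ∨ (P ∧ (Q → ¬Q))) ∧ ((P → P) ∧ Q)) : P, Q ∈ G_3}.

The minimum is attained at P = 0, Q = 0:
  ¬P: Gödel ¬ of 0 = 1 (operand is 0)
  ¬Q: Gödel ¬ of 0 = 1 (operand is 0)
  (Q → ¬Q): 0 ≤ 1, so result = 1
  (P ∧ (Q → ¬Q)) = min(0, 1) = 0
  (¬P ∨ (P ∧ (Q → ¬Q))) = max(1, 0) = 1
  (P → P): 0 ≤ 0, so result = 1
  ((P → P) ∧ Q) = min(1, 0) = 0
  ((¬P ∨ (P ∧ (Q → ¬Q))) ∧ ((P → P) ∧ Q)) = min(1, 0) = 0
Checking all 9 assignments confirms none give a value below 0.00.

0.00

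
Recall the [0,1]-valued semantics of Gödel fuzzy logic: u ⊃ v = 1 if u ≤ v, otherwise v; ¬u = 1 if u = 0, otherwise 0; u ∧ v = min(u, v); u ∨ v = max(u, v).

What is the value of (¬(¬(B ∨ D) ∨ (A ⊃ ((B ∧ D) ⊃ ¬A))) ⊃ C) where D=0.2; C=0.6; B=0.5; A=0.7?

(B ∨ D) = max(0.5, 0.2) = 0.5
¬(B ∨ D): Gödel ¬ of 0.5 = 0 (operand ≠ 0)
(B ∧ D) = min(0.5, 0.2) = 0.2
¬A: Gödel ¬ of 0.7 = 0 (operand ≠ 0)
((B ∧ D) ⊃ ¬A): 0.2 > 0, so result = 0
(A ⊃ ((B ∧ D) ⊃ ¬A)): 0.7 > 0, so result = 0
(¬(B ∨ D) ∨ (A ⊃ ((B ∧ D) ⊃ ¬A))) = max(0, 0) = 0
¬(¬(B ∨ D) ∨ (A ⊃ ((B ∧ D) ⊃ ¬A))): Gödel ¬ of 0 = 1 (operand is 0)
(¬(¬(B ∨ D) ∨ (A ⊃ ((B ∧ D) ⊃ ¬A))) ⊃ C): 1 > 0.6, so result = 0.6

0.60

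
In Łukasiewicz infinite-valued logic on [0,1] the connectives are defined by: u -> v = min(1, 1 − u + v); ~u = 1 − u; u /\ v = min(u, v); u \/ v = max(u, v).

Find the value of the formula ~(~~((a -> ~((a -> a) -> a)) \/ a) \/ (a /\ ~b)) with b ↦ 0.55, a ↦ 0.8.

0.20

(a -> a): min(1, 1 − 0.8 + 0.8) = 1
((a -> a) -> a): min(1, 1 − 1 + 0.8) = 0.8
~((a -> a) -> a): Łukasiewicz ¬ gives 1 − 0.8 = 0.2
(a -> ~((a -> a) -> a)): min(1, 1 − 0.8 + 0.2) = 0.4
((a -> ~((a -> a) -> a)) \/ a) = max(0.4, 0.8) = 0.8
~((a -> ~((a -> a) -> a)) \/ a): Łukasiewicz ¬ gives 1 − 0.8 = 0.2
~~((a -> ~((a -> a) -> a)) \/ a): Łukasiewicz ¬ gives 1 − 0.2 = 0.8
~b: Łukasiewicz ¬ gives 1 − 0.55 = 0.45
(a /\ ~b) = min(0.8, 0.45) = 0.45
(~~((a -> ~((a -> a) -> a)) \/ a) \/ (a /\ ~b)) = max(0.8, 0.45) = 0.8
~(~~((a -> ~((a -> a) -> a)) \/ a) \/ (a /\ ~b)): Łukasiewicz ¬ gives 1 − 0.8 = 0.2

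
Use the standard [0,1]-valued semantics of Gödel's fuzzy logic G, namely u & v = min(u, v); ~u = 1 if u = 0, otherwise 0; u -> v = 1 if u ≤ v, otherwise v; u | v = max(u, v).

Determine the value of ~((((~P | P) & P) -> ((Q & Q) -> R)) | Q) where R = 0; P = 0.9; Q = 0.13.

0.00

~P: Gödel ¬ of 0.9 = 0 (operand ≠ 0)
(~P | P) = max(0, 0.9) = 0.9
((~P | P) & P) = min(0.9, 0.9) = 0.9
(Q & Q) = min(0.13, 0.13) = 0.13
((Q & Q) -> R): 0.13 > 0, so result = 0
(((~P | P) & P) -> ((Q & Q) -> R)): 0.9 > 0, so result = 0
((((~P | P) & P) -> ((Q & Q) -> R)) | Q) = max(0, 0.13) = 0.13
~((((~P | P) & P) -> ((Q & Q) -> R)) | Q): Gödel ¬ of 0.13 = 0 (operand ≠ 0)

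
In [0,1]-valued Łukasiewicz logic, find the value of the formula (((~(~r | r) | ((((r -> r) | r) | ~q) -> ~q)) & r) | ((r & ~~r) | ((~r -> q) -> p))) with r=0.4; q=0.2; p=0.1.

~r: Łukasiewicz ¬ gives 1 − 0.4 = 0.6
(~r | r) = max(0.6, 0.4) = 0.6
~(~r | r): Łukasiewicz ¬ gives 1 − 0.6 = 0.4
(r -> r): min(1, 1 − 0.4 + 0.4) = 1
((r -> r) | r) = max(1, 0.4) = 1
~q: Łukasiewicz ¬ gives 1 − 0.2 = 0.8
(((r -> r) | r) | ~q) = max(1, 0.8) = 1
~q: Łukasiewicz ¬ gives 1 − 0.2 = 0.8
((((r -> r) | r) | ~q) -> ~q): min(1, 1 − 1 + 0.8) = 0.8
(~(~r | r) | ((((r -> r) | r) | ~q) -> ~q)) = max(0.4, 0.8) = 0.8
((~(~r | r) | ((((r -> r) | r) | ~q) -> ~q)) & r) = min(0.8, 0.4) = 0.4
~r: Łukasiewicz ¬ gives 1 − 0.4 = 0.6
~~r: Łukasiewicz ¬ gives 1 − 0.6 = 0.4
(r & ~~r) = min(0.4, 0.4) = 0.4
~r: Łukasiewicz ¬ gives 1 − 0.4 = 0.6
(~r -> q): min(1, 1 − 0.6 + 0.2) = 0.6
((~r -> q) -> p): min(1, 1 − 0.6 + 0.1) = 0.5
((r & ~~r) | ((~r -> q) -> p)) = max(0.4, 0.5) = 0.5
(((~(~r | r) | ((((r -> r) | r) | ~q) -> ~q)) & r) | ((r & ~~r) | ((~r -> q) -> p))) = max(0.4, 0.5) = 0.5

0.50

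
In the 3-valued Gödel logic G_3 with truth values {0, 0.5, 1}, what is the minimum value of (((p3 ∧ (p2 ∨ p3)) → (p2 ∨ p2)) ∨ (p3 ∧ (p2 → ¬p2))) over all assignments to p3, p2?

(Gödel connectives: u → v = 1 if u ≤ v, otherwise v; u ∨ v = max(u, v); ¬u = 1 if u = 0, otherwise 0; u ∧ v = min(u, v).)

The minimum is attained at p3 = 0.5, p2 = 0:
  (p2 ∨ p3) = max(0, 0.5) = 0.5
  (p3 ∧ (p2 ∨ p3)) = min(0.5, 0.5) = 0.5
  (p2 ∨ p2) = max(0, 0) = 0
  ((p3 ∧ (p2 ∨ p3)) → (p2 ∨ p2)): 0.5 > 0, so result = 0
  ¬p2: Gödel ¬ of 0 = 1 (operand is 0)
  (p2 → ¬p2): 0 ≤ 1, so result = 1
  (p3 ∧ (p2 → ¬p2)) = min(0.5, 1) = 0.5
  (((p3 ∧ (p2 ∨ p3)) → (p2 ∨ p2)) ∨ (p3 ∧ (p2 → ¬p2))) = max(0, 0.5) = 0.5
Checking all 9 assignments confirms none give a value below 0.50.

0.50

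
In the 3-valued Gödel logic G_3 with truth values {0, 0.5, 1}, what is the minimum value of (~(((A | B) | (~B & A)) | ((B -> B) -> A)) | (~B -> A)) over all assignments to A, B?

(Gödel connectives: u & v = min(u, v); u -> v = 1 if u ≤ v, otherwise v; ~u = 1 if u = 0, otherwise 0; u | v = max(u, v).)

The minimum is attained at A = 0.5, B = 0:
  (A | B) = max(0.5, 0) = 0.5
  ~B: Gödel ¬ of 0 = 1 (operand is 0)
  (~B & A) = min(1, 0.5) = 0.5
  ((A | B) | (~B & A)) = max(0.5, 0.5) = 0.5
  (B -> B): 0 ≤ 0, so result = 1
  ((B -> B) -> A): 1 > 0.5, so result = 0.5
  (((A | B) | (~B & A)) | ((B -> B) -> A)) = max(0.5, 0.5) = 0.5
  ~(((A | B) | (~B & A)) | ((B -> B) -> A)): Gödel ¬ of 0.5 = 0 (operand ≠ 0)
  ~B: Gödel ¬ of 0 = 1 (operand is 0)
  (~B -> A): 1 > 0.5, so result = 0.5
  (~(((A | B) | (~B & A)) | ((B -> B) -> A)) | (~B -> A)) = max(0, 0.5) = 0.5
Checking all 9 assignments confirms none give a value below 0.50.

0.50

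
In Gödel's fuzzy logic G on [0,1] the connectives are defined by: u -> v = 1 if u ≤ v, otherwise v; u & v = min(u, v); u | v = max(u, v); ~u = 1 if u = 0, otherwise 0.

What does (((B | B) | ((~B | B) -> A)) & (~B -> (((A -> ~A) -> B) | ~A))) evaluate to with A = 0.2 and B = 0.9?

(B | B) = max(0.9, 0.9) = 0.9
~B: Gödel ¬ of 0.9 = 0 (operand ≠ 0)
(~B | B) = max(0, 0.9) = 0.9
((~B | B) -> A): 0.9 > 0.2, so result = 0.2
((B | B) | ((~B | B) -> A)) = max(0.9, 0.2) = 0.9
~B: Gödel ¬ of 0.9 = 0 (operand ≠ 0)
~A: Gödel ¬ of 0.2 = 0 (operand ≠ 0)
(A -> ~A): 0.2 > 0, so result = 0
((A -> ~A) -> B): 0 ≤ 0.9, so result = 1
~A: Gödel ¬ of 0.2 = 0 (operand ≠ 0)
(((A -> ~A) -> B) | ~A) = max(1, 0) = 1
(~B -> (((A -> ~A) -> B) | ~A)): 0 ≤ 1, so result = 1
(((B | B) | ((~B | B) -> A)) & (~B -> (((A -> ~A) -> B) | ~A))) = min(0.9, 1) = 0.9

0.90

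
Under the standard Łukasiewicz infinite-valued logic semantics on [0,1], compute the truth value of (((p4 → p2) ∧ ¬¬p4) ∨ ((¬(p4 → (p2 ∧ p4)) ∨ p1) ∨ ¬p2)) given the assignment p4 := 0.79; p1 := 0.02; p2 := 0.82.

(p4 → p2): min(1, 1 − 0.79 + 0.82) = 1
¬p4: Łukasiewicz ¬ gives 1 − 0.79 = 0.21
¬¬p4: Łukasiewicz ¬ gives 1 − 0.21 = 0.79
((p4 → p2) ∧ ¬¬p4) = min(1, 0.79) = 0.79
(p2 ∧ p4) = min(0.82, 0.79) = 0.79
(p4 → (p2 ∧ p4)): min(1, 1 − 0.79 + 0.79) = 1
¬(p4 → (p2 ∧ p4)): Łukasiewicz ¬ gives 1 − 1 = 0
(¬(p4 → (p2 ∧ p4)) ∨ p1) = max(0, 0.02) = 0.02
¬p2: Łukasiewicz ¬ gives 1 − 0.82 = 0.18
((¬(p4 → (p2 ∧ p4)) ∨ p1) ∨ ¬p2) = max(0.02, 0.18) = 0.18
(((p4 → p2) ∧ ¬¬p4) ∨ ((¬(p4 → (p2 ∧ p4)) ∨ p1) ∨ ¬p2)) = max(0.79, 0.18) = 0.79

0.79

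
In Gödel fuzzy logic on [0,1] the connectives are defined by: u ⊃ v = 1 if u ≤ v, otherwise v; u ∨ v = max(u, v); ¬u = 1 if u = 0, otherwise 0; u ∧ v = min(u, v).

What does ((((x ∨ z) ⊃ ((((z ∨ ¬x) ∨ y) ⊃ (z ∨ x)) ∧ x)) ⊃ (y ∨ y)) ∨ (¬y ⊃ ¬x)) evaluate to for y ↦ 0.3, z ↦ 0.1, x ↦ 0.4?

1.00

(x ∨ z) = max(0.4, 0.1) = 0.4
¬x: Gödel ¬ of 0.4 = 0 (operand ≠ 0)
(z ∨ ¬x) = max(0.1, 0) = 0.1
((z ∨ ¬x) ∨ y) = max(0.1, 0.3) = 0.3
(z ∨ x) = max(0.1, 0.4) = 0.4
(((z ∨ ¬x) ∨ y) ⊃ (z ∨ x)): 0.3 ≤ 0.4, so result = 1
((((z ∨ ¬x) ∨ y) ⊃ (z ∨ x)) ∧ x) = min(1, 0.4) = 0.4
((x ∨ z) ⊃ ((((z ∨ ¬x) ∨ y) ⊃ (z ∨ x)) ∧ x)): 0.4 ≤ 0.4, so result = 1
(y ∨ y) = max(0.3, 0.3) = 0.3
(((x ∨ z) ⊃ ((((z ∨ ¬x) ∨ y) ⊃ (z ∨ x)) ∧ x)) ⊃ (y ∨ y)): 1 > 0.3, so result = 0.3
¬y: Gödel ¬ of 0.3 = 0 (operand ≠ 0)
¬x: Gödel ¬ of 0.4 = 0 (operand ≠ 0)
(¬y ⊃ ¬x): 0 ≤ 0, so result = 1
((((x ∨ z) ⊃ ((((z ∨ ¬x) ∨ y) ⊃ (z ∨ x)) ∧ x)) ⊃ (y ∨ y)) ∨ (¬y ⊃ ¬x)) = max(0.3, 1) = 1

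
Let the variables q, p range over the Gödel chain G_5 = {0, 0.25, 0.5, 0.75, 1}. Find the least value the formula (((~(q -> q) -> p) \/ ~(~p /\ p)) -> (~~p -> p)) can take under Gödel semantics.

The minimum is attained at q = 0, p = 0.25:
  (q -> q): 0 ≤ 0, so result = 1
  ~(q -> q): Gödel ¬ of 1 = 0 (operand ≠ 0)
  (~(q -> q) -> p): 0 ≤ 0.25, so result = 1
  ~p: Gödel ¬ of 0.25 = 0 (operand ≠ 0)
  (~p /\ p) = min(0, 0.25) = 0
  ~(~p /\ p): Gödel ¬ of 0 = 1 (operand is 0)
  ((~(q -> q) -> p) \/ ~(~p /\ p)) = max(1, 1) = 1
  ~p: Gödel ¬ of 0.25 = 0 (operand ≠ 0)
  ~~p: Gödel ¬ of 0 = 1 (operand is 0)
  (~~p -> p): 1 > 0.25, so result = 0.25
  (((~(q -> q) -> p) \/ ~(~p /\ p)) -> (~~p -> p)): 1 > 0.25, so result = 0.25
Checking all 25 assignments confirms none give a value below 0.25.

0.25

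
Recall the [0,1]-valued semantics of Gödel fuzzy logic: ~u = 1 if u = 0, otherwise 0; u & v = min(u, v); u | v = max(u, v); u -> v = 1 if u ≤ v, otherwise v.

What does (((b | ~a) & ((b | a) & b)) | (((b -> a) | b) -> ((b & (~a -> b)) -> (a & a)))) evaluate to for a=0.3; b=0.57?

~a: Gödel ¬ of 0.3 = 0 (operand ≠ 0)
(b | ~a) = max(0.57, 0) = 0.57
(b | a) = max(0.57, 0.3) = 0.57
((b | a) & b) = min(0.57, 0.57) = 0.57
((b | ~a) & ((b | a) & b)) = min(0.57, 0.57) = 0.57
(b -> a): 0.57 > 0.3, so result = 0.3
((b -> a) | b) = max(0.3, 0.57) = 0.57
~a: Gödel ¬ of 0.3 = 0 (operand ≠ 0)
(~a -> b): 0 ≤ 0.57, so result = 1
(b & (~a -> b)) = min(0.57, 1) = 0.57
(a & a) = min(0.3, 0.3) = 0.3
((b & (~a -> b)) -> (a & a)): 0.57 > 0.3, so result = 0.3
(((b -> a) | b) -> ((b & (~a -> b)) -> (a & a))): 0.57 > 0.3, so result = 0.3
(((b | ~a) & ((b | a) & b)) | (((b -> a) | b) -> ((b & (~a -> b)) -> (a & a)))) = max(0.57, 0.3) = 0.57

0.57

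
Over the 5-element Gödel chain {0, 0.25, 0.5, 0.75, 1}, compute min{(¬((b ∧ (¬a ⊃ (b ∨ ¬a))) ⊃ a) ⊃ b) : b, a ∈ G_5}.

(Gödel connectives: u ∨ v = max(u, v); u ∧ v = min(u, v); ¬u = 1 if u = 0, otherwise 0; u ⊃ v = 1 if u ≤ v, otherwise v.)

The minimum is attained at b = 0.25, a = 0:
  ¬a: Gödel ¬ of 0 = 1 (operand is 0)
  ¬a: Gödel ¬ of 0 = 1 (operand is 0)
  (b ∨ ¬a) = max(0.25, 1) = 1
  (¬a ⊃ (b ∨ ¬a)): 1 ≤ 1, so result = 1
  (b ∧ (¬a ⊃ (b ∨ ¬a))) = min(0.25, 1) = 0.25
  ((b ∧ (¬a ⊃ (b ∨ ¬a))) ⊃ a): 0.25 > 0, so result = 0
  ¬((b ∧ (¬a ⊃ (b ∨ ¬a))) ⊃ a): Gödel ¬ of 0 = 1 (operand is 0)
  (¬((b ∧ (¬a ⊃ (b ∨ ¬a))) ⊃ a) ⊃ b): 1 > 0.25, so result = 0.25
Checking all 25 assignments confirms none give a value below 0.25.

0.25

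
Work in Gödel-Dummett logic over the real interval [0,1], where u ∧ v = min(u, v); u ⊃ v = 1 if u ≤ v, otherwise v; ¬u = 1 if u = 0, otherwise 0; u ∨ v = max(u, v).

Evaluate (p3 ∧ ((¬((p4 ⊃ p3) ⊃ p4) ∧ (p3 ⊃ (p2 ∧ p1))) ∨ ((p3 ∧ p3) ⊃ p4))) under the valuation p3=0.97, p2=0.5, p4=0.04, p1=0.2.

(p4 ⊃ p3): 0.04 ≤ 0.97, so result = 1
((p4 ⊃ p3) ⊃ p4): 1 > 0.04, so result = 0.04
¬((p4 ⊃ p3) ⊃ p4): Gödel ¬ of 0.04 = 0 (operand ≠ 0)
(p2 ∧ p1) = min(0.5, 0.2) = 0.2
(p3 ⊃ (p2 ∧ p1)): 0.97 > 0.2, so result = 0.2
(¬((p4 ⊃ p3) ⊃ p4) ∧ (p3 ⊃ (p2 ∧ p1))) = min(0, 0.2) = 0
(p3 ∧ p3) = min(0.97, 0.97) = 0.97
((p3 ∧ p3) ⊃ p4): 0.97 > 0.04, so result = 0.04
((¬((p4 ⊃ p3) ⊃ p4) ∧ (p3 ⊃ (p2 ∧ p1))) ∨ ((p3 ∧ p3) ⊃ p4)) = max(0, 0.04) = 0.04
(p3 ∧ ((¬((p4 ⊃ p3) ⊃ p4) ∧ (p3 ⊃ (p2 ∧ p1))) ∨ ((p3 ∧ p3) ⊃ p4))) = min(0.97, 0.04) = 0.04

0.04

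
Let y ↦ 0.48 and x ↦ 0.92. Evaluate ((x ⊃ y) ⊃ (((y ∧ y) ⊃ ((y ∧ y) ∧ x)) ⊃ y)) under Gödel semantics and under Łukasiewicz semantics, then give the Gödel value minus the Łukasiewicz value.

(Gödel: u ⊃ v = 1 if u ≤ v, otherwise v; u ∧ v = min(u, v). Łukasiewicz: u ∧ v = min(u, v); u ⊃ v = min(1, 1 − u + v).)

Gödel evaluation:
  (x ⊃ y): 0.92 > 0.48, so result = 0.48
  (y ∧ y) = min(0.48, 0.48) = 0.48
  (y ∧ y) = min(0.48, 0.48) = 0.48
  ((y ∧ y) ∧ x) = min(0.48, 0.92) = 0.48
  ((y ∧ y) ⊃ ((y ∧ y) ∧ x)): 0.48 ≤ 0.48, so result = 1
  (((y ∧ y) ⊃ ((y ∧ y) ∧ x)) ⊃ y): 1 > 0.48, so result = 0.48
  ((x ⊃ y) ⊃ (((y ∧ y) ⊃ ((y ∧ y) ∧ x)) ⊃ y)): 0.48 ≤ 0.48, so result = 1
  Gödel value = 1
Łukasiewicz evaluation:
  (x ⊃ y): min(1, 1 − 0.92 + 0.48) = 0.56
  (y ∧ y) = min(0.48, 0.48) = 0.48
  (y ∧ y) = min(0.48, 0.48) = 0.48
  ((y ∧ y) ∧ x) = min(0.48, 0.92) = 0.48
  ((y ∧ y) ⊃ ((y ∧ y) ∧ x)): min(1, 1 − 0.48 + 0.48) = 1
  (((y ∧ y) ⊃ ((y ∧ y) ∧ x)) ⊃ y): min(1, 1 − 1 + 0.48) = 0.48
  ((x ⊃ y) ⊃ (((y ∧ y) ⊃ ((y ∧ y) ∧ x)) ⊃ y)): min(1, 1 − 0.56 + 0.48) = 0.92
  Łukasiewicz value = 0.92
Difference: 1 − 0.92 = 0.08

0.08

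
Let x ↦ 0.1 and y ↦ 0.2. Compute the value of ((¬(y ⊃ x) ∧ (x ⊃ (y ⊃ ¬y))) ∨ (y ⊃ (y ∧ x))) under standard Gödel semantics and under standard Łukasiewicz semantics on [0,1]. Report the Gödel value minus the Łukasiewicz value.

-0.80

Gödel evaluation:
  (y ⊃ x): 0.2 > 0.1, so result = 0.1
  ¬(y ⊃ x): Gödel ¬ of 0.1 = 0 (operand ≠ 0)
  ¬y: Gödel ¬ of 0.2 = 0 (operand ≠ 0)
  (y ⊃ ¬y): 0.2 > 0, so result = 0
  (x ⊃ (y ⊃ ¬y)): 0.1 > 0, so result = 0
  (¬(y ⊃ x) ∧ (x ⊃ (y ⊃ ¬y))) = min(0, 0) = 0
  (y ∧ x) = min(0.2, 0.1) = 0.1
  (y ⊃ (y ∧ x)): 0.2 > 0.1, so result = 0.1
  ((¬(y ⊃ x) ∧ (x ⊃ (y ⊃ ¬y))) ∨ (y ⊃ (y ∧ x))) = max(0, 0.1) = 0.1
  Gödel value = 0.1
Łukasiewicz evaluation:
  (y ⊃ x): min(1, 1 − 0.2 + 0.1) = 0.9
  ¬(y ⊃ x): Łukasiewicz ¬ gives 1 − 0.9 = 0.1
  ¬y: Łukasiewicz ¬ gives 1 − 0.2 = 0.8
  (y ⊃ ¬y): min(1, 1 − 0.2 + 0.8) = 1
  (x ⊃ (y ⊃ ¬y)): min(1, 1 − 0.1 + 1) = 1
  (¬(y ⊃ x) ∧ (x ⊃ (y ⊃ ¬y))) = min(0.1, 1) = 0.1
  (y ∧ x) = min(0.2, 0.1) = 0.1
  (y ⊃ (y ∧ x)): min(1, 1 − 0.2 + 0.1) = 0.9
  ((¬(y ⊃ x) ∧ (x ⊃ (y ⊃ ¬y))) ∨ (y ⊃ (y ∧ x))) = max(0.1, 0.9) = 0.9
  Łukasiewicz value = 0.9
Difference: 0.1 − 0.9 = -0.80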